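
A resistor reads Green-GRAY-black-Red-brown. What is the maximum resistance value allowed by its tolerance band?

Green → 5 (first significant figure)
Grey → 8 (second significant figure)
Black → 0 (third significant figure)
Red → ×10^2 multiplier
Brown → ±1% tolerance
580 × 100 = 58000 Ω
Maximum = 58000 × (1 + 1/100) = 58580 Ω.

58580 Ω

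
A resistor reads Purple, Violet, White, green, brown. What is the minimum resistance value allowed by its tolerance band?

77121000 Ω

Violet → 7 (first significant figure)
Violet → 7 (second significant figure)
White → 9 (third significant figure)
Green → ×10^5 multiplier
Brown → ±1% tolerance
779 × 100000 = 77900000 Ω
Minimum = 77900000 × (1 − 1/100) = 77121000 Ω.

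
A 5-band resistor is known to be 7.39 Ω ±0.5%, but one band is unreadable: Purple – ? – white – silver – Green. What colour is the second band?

orange

7.39 Ω = 739 × 10^-2.
The second band gives digit 3 of the significand, and 3 is orange.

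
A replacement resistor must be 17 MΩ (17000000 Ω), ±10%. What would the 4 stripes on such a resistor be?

brown, violet, blue, silver

17000000 Ω = 17 × 10^6.
1 → brown
7 → violet
Multiplier 10^6 → blue.
±10% tolerance → silver.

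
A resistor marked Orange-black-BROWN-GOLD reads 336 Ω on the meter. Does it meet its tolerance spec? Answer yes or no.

Orange → 3 (first significant figure)
Black → 0 (second significant figure)
Brown → ×10 multiplier
Gold → ±5% tolerance
30 × 10 = 300 Ω
Allowed range: 285 Ω to 315 Ω.
336 Ω lies outside that range.

no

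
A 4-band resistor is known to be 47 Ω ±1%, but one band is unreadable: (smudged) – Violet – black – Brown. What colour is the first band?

47 Ω = 47 × 10^0.
The first band gives digit 4 of the significand, and 4 is yellow.

yellow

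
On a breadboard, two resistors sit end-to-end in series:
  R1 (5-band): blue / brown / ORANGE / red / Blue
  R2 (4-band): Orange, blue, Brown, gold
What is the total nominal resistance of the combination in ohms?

R1: blue, brown, orange → 613; red ×10^2 → 61300 Ω.
R2: orange, blue → 36; brown ×10 → 360 Ω.
Series: 61300 + 360 = 61660 Ω.

61660 Ω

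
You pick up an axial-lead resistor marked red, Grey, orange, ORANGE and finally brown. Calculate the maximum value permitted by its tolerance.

Red → 2 (first significant figure)
Grey → 8 (second significant figure)
Orange → 3 (third significant figure)
Orange → ×10^3 multiplier
Brown → ±1% tolerance
283 × 1000 = 283000 Ω
Maximum = 283000 × (1 + 1/100) = 285830 Ω.

285830 Ω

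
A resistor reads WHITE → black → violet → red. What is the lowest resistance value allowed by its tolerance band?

White → 9 (first significant figure)
Black → 0 (second significant figure)
Violet → ×10^7 multiplier
Red → ±2% tolerance
90 × 10000000 = 900000000 Ω
Lowest = 900000000 × (1 − 2/100) = 882000000 Ω.

882000000 Ω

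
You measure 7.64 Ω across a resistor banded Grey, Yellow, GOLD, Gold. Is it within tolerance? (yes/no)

no

Grey → 8 (first significant figure)
Yellow → 4 (second significant figure)
Gold → ×0.1 multiplier
Gold → ±5% tolerance
84 × 0.1 = 8.4 Ω
Allowed range: 7.98 Ω to 8.82 Ω.
7.64 Ω lies outside that range.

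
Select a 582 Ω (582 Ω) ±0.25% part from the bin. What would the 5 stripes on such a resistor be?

582 Ω = 582 × 10^0.
5 → green
8 → grey
2 → red
Multiplier 10^0 → black.
±0.25% tolerance → blue.

green, grey, red, black, blue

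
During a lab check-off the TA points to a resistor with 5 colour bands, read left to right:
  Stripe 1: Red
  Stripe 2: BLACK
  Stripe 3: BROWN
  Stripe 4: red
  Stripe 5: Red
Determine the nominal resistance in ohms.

20100 Ω

Red → 2 (first significant figure)
Black → 0 (second significant figure)
Brown → 1 (third significant figure)
Red → ×10^2 multiplier
201 × 100 = 20100 Ω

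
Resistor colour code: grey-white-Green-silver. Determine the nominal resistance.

Grey → 8 (first significant figure)
White → 9 (second significant figure)
Green → ×10^5 multiplier
89 × 100000 = 8900000 Ω

8900000 Ω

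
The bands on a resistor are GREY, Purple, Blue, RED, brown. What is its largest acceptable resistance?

88476 Ω

Grey → 8 (first significant figure)
Violet → 7 (second significant figure)
Blue → 6 (third significant figure)
Red → ×10^2 multiplier
Brown → ±1% tolerance
876 × 100 = 87600 Ω
Largest = 87600 × (1 + 1/100) = 88476 Ω.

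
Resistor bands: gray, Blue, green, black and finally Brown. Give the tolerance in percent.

The last band, brown, is the tolerance band.
Brown corresponds to ±1%.

±1%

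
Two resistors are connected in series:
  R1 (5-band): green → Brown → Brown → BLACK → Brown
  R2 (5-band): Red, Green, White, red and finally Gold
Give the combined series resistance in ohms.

R1: green, brown, brown → 511; black ×1 → 511 Ω.
R2: red, green, white → 259; red ×10^2 → 25900 Ω.
Series: 511 + 25900 = 26411 Ω.

26411 Ω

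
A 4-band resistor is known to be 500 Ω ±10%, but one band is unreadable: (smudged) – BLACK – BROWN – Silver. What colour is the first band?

500 Ω = 50 × 10^1.
The first band gives digit 5 of the significand, and 5 is green.

green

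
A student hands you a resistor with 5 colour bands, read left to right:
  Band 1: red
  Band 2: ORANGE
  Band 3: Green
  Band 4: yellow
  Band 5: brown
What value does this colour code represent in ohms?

2350000 Ω

Red → 2 (first significant figure)
Orange → 3 (second significant figure)
Green → 5 (third significant figure)
Yellow → ×10^4 multiplier
235 × 10000 = 2350000 Ω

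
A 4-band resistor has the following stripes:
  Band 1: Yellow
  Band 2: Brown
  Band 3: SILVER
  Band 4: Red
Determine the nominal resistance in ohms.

0.41 Ω

Yellow → 4 (first significant figure)
Brown → 1 (second significant figure)
Silver → ×0.01 multiplier
41 × 0.01 = 0.41 Ω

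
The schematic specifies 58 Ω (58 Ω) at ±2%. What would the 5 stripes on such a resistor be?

58 Ω = 580 × 10^-1.
5 → green
8 → grey
0 → black
Multiplier 10^-1 → gold.
±2% tolerance → red.

green, grey, black, gold, red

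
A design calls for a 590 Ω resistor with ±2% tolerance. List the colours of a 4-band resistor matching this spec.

green, white, brown, red

590 Ω = 59 × 10^1.
5 → green
9 → white
Multiplier 10^1 → brown.
±2% tolerance → red.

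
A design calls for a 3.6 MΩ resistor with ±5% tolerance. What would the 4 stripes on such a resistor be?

3600000 Ω = 36 × 10^5.
3 → orange
6 → blue
Multiplier 10^5 → green.
±5% tolerance → gold.

orange, blue, green, gold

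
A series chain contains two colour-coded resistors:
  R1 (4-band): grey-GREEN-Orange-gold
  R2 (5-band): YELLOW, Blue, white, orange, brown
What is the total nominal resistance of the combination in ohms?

554000 Ω

R1: grey, green → 85; orange ×10^3 → 85000 Ω.
R2: yellow, blue, white → 469; orange ×10^3 → 469000 Ω.
Series: 85000 + 469000 = 554000 Ω.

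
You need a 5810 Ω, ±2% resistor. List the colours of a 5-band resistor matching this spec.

5810 Ω = 581 × 10^1.
5 → green
8 → grey
1 → brown
Multiplier 10^1 → brown.
±2% tolerance → red.

green, grey, brown, brown, red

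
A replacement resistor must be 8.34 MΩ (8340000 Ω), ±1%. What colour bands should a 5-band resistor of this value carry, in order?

grey, orange, yellow, yellow, brown

8340000 Ω = 834 × 10^4.
8 → grey
3 → orange
4 → yellow
Multiplier 10^4 → yellow.
±1% tolerance → brown.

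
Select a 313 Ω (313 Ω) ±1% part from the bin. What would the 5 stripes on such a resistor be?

orange, brown, orange, black, brown

313 Ω = 313 × 10^0.
3 → orange
1 → brown
3 → orange
Multiplier 10^0 → black.
±1% tolerance → brown.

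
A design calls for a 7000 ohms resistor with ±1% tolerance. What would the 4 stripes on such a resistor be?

violet, black, red, brown

7000 Ω = 70 × 10^2.
7 → violet
0 → black
Multiplier 10^2 → red.
±1% tolerance → brown.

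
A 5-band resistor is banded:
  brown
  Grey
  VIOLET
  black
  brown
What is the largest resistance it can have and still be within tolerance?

Brown → 1 (first significant figure)
Grey → 8 (second significant figure)
Violet → 7 (third significant figure)
Black → ×1 multiplier
Brown → ±1% tolerance
187 × 1 = 187 Ω
Largest = 187 × (1 + 1/100) = 188.87 Ω.

188.87 Ω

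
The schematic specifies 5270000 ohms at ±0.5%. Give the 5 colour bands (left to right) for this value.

green, red, violet, yellow, green

5270000 Ω = 527 × 10^4.
5 → green
2 → red
7 → violet
Multiplier 10^4 → yellow.
±0.5% tolerance → green.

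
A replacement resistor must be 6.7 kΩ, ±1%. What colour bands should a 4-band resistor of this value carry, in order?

6700 Ω = 67 × 10^2.
6 → blue
7 → violet
Multiplier 10^2 → red.
±1% tolerance → brown.

blue, violet, red, brown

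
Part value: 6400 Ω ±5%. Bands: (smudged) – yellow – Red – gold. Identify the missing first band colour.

6400 Ω = 64 × 10^2.
The first band gives digit 6 of the significand, and 6 is blue.

blue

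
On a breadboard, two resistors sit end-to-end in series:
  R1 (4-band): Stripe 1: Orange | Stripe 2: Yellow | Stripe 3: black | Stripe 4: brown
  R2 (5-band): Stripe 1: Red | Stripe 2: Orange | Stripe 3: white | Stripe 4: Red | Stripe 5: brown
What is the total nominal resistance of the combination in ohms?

23934 Ω

R1: orange, yellow → 34; black ×1 → 34 Ω.
R2: red, orange, white → 239; red ×10^2 → 23900 Ω.
Series: 34 + 23900 = 23934 Ω.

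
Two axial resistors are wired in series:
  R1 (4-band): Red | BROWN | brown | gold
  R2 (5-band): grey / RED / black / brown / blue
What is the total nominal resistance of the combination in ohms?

8410 Ω

R1: red, brown → 21; brown ×10 → 210 Ω.
R2: grey, red, black → 820; brown ×10 → 8200 Ω.
Series: 210 + 8200 = 8410 Ω.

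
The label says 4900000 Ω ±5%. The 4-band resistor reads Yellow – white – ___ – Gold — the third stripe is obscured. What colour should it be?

green

4900000 Ω = 49 × 10^5.
The third band is the multiplier, 10^5, which is green.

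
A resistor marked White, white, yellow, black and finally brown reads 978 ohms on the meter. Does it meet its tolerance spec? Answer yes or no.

no

White → 9 (first significant figure)
White → 9 (second significant figure)
Yellow → 4 (third significant figure)
Black → ×1 multiplier
Brown → ±1% tolerance
994 × 1 = 994 Ω
Allowed range: 984.06 Ω to 1003.94 Ω.
978 ohms lies outside that range.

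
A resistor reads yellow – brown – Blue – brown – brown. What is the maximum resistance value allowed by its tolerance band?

Yellow → 4 (first significant figure)
Brown → 1 (second significant figure)
Blue → 6 (third significant figure)
Brown → ×10 multiplier
Brown → ±1% tolerance
416 × 10 = 4160 Ω
Maximum = 4160 × (1 + 1/100) = 4201.6 Ω.

4201.6 Ω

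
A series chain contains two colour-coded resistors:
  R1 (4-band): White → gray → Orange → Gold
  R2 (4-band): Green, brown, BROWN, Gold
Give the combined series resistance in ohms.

98510 Ω

R1: white, grey → 98; orange ×10^3 → 98000 Ω.
R2: green, brown → 51; brown ×10 → 510 Ω.
Series: 98000 + 510 = 98510 Ω.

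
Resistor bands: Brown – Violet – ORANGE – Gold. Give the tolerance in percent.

The last band, gold, is the tolerance band.
Gold corresponds to ±5%.

±5%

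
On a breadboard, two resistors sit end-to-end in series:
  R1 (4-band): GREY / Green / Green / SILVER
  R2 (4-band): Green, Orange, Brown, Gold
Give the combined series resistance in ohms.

R1: grey, green → 85; green ×10^5 → 8500000 Ω.
R2: green, orange → 53; brown ×10 → 530 Ω.
Series: 8500000 + 530 = 8500530 Ω.

8500530 Ω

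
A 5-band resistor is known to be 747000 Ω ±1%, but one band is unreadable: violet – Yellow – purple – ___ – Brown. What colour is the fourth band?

orange

747000 Ω = 747 × 10^3.
The fourth band is the multiplier, 10^3, which is orange.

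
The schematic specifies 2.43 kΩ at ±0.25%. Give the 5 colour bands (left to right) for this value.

2430 Ω = 243 × 10^1.
2 → red
4 → yellow
3 → orange
Multiplier 10^1 → brown.
±0.25% tolerance → blue.

red, yellow, orange, brown, blue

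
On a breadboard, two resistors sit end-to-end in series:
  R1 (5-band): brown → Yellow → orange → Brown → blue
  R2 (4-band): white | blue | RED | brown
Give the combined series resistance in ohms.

11030 Ω

R1: brown, yellow, orange → 143; brown ×10 → 1430 Ω.
R2: white, blue → 96; red ×10^2 → 9600 Ω.
Series: 1430 + 9600 = 11030 Ω.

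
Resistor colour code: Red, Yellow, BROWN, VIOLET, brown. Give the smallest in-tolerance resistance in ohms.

Red → 2 (first significant figure)
Yellow → 4 (second significant figure)
Brown → 1 (third significant figure)
Violet → ×10^7 multiplier
Brown → ±1% tolerance
241 × 10000000 = 2410000000 Ω
Smallest = 2410000000 × (1 − 1/100) = 2385900000 Ω.

2385900000 Ω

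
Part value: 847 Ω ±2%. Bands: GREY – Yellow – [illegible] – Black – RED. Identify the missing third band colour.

violet

847 Ω = 847 × 10^0.
The third band gives digit 7 of the significand, and 7 is violet.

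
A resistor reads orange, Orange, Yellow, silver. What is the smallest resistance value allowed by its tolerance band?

297000 Ω

Orange → 3 (first significant figure)
Orange → 3 (second significant figure)
Yellow → ×10^4 multiplier
Silver → ±10% tolerance
33 × 10000 = 330000 Ω
Smallest = 330000 × (1 − 10/100) = 297000 Ω.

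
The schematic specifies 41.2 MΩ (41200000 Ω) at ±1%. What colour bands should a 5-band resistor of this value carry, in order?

yellow, brown, red, green, brown

41200000 Ω = 412 × 10^5.
4 → yellow
1 → brown
2 → red
Multiplier 10^5 → green.
±1% tolerance → brown.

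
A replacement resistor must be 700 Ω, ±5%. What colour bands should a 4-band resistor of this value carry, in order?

700 Ω = 70 × 10^1.
7 → violet
0 → black
Multiplier 10^1 → brown.
±5% tolerance → gold.

violet, black, brown, gold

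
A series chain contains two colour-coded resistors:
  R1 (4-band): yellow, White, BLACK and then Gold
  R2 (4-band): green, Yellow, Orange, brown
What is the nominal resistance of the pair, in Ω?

R1: yellow, white → 49; black ×1 → 49 Ω.
R2: green, yellow → 54; orange ×10^3 → 54000 Ω.
Series: 49 + 54000 = 54049 Ω.

54049 Ω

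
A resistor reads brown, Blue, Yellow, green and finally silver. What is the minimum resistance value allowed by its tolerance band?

14760000 Ω

Brown → 1 (first significant figure)
Blue → 6 (second significant figure)
Yellow → 4 (third significant figure)
Green → ×10^5 multiplier
Silver → ±10% tolerance
164 × 100000 = 16400000 Ω
Minimum = 16400000 × (1 − 10/100) = 14760000 Ω.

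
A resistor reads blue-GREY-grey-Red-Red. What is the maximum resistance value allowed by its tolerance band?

Blue → 6 (first significant figure)
Grey → 8 (second significant figure)
Grey → 8 (third significant figure)
Red → ×10^2 multiplier
Red → ±2% tolerance
688 × 100 = 68800 Ω
Maximum = 68800 × (1 + 2/100) = 70176 Ω.

70176 Ω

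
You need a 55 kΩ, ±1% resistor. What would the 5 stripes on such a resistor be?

55000 Ω = 550 × 10^2.
5 → green
5 → green
0 → black
Multiplier 10^2 → red.
±1% tolerance → brown.

green, green, black, red, brown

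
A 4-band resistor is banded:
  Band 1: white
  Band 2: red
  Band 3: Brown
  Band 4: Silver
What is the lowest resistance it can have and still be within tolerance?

White → 9 (first significant figure)
Red → 2 (second significant figure)
Brown → ×10 multiplier
Silver → ±10% tolerance
92 × 10 = 920 Ω
Lowest = 920 × (1 − 10/100) = 828 Ω.

828 Ω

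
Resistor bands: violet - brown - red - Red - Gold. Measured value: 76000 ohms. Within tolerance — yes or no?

Violet → 7 (first significant figure)
Brown → 1 (second significant figure)
Red → 2 (third significant figure)
Red → ×10^2 multiplier
Gold → ±5% tolerance
712 × 100 = 71200 Ω
Allowed range: 67640 Ω to 74760 Ω.
76000 ohms lies outside that range.

no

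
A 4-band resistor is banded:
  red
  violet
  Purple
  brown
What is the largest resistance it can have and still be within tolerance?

272700000 Ω

Red → 2 (first significant figure)
Violet → 7 (second significant figure)
Violet → ×10^7 multiplier
Brown → ±1% tolerance
27 × 10000000 = 270000000 Ω
Largest = 270000000 × (1 + 1/100) = 272700000 Ω.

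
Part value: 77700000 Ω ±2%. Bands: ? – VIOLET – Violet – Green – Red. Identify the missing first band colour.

violet

77700000 Ω = 777 × 10^5.
The first band gives digit 7 of the significand, and 7 is violet.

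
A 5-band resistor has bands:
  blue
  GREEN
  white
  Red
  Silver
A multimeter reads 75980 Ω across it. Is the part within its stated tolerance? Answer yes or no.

Blue → 6 (first significant figure)
Green → 5 (second significant figure)
White → 9 (third significant figure)
Red → ×10^2 multiplier
Silver → ±10% tolerance
659 × 100 = 65900 Ω
Allowed range: 59310 Ω to 72490 Ω.
75980 Ω lies outside that range.

no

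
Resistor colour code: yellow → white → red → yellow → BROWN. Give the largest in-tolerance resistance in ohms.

4969200 Ω

Yellow → 4 (first significant figure)
White → 9 (second significant figure)
Red → 2 (third significant figure)
Yellow → ×10^4 multiplier
Brown → ±1% tolerance
492 × 10000 = 4920000 Ω
Largest = 4920000 × (1 + 1/100) = 4969200 Ω.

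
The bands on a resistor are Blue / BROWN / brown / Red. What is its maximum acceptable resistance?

622.2 Ω

Blue → 6 (first significant figure)
Brown → 1 (second significant figure)
Brown → ×10 multiplier
Red → ±2% tolerance
61 × 10 = 610 Ω
Maximum = 610 × (1 + 2/100) = 622.2 Ω.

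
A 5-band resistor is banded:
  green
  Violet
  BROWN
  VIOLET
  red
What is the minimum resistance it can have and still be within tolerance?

5595800000 Ω

Green → 5 (first significant figure)
Violet → 7 (second significant figure)
Brown → 1 (third significant figure)
Violet → ×10^7 multiplier
Red → ±2% tolerance
571 × 10000000 = 5710000000 Ω
Minimum = 5710000000 × (1 − 2/100) = 5595800000 Ω.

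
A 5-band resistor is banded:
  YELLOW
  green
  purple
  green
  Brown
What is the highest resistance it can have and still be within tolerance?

Yellow → 4 (first significant figure)
Green → 5 (second significant figure)
Violet → 7 (third significant figure)
Green → ×10^5 multiplier
Brown → ±1% tolerance
457 × 100000 = 45700000 Ω
Highest = 45700000 × (1 + 1/100) = 46157000 Ω.

46157000 Ω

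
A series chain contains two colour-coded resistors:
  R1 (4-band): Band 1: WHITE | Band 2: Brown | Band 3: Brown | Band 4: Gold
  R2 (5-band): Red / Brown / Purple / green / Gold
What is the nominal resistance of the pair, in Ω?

21700910 Ω

R1: white, brown → 91; brown ×10 → 910 Ω.
R2: red, brown, violet → 217; green ×10^5 → 21700000 Ω.
Series: 910 + 21700000 = 21700910 Ω.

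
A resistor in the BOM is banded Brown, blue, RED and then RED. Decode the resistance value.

Brown → 1 (first significant figure)
Blue → 6 (second significant figure)
Red → ×10^2 multiplier
16 × 100 = 1600 Ω

1600 Ω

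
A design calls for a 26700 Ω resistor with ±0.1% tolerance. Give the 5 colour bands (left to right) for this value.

red, blue, violet, red, violet

26700 Ω = 267 × 10^2.
2 → red
6 → blue
7 → violet
Multiplier 10^2 → red.
±0.1% tolerance → violet.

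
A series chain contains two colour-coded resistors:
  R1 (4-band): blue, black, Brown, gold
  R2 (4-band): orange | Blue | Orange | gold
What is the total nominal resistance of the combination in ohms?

36600 Ω

R1: blue, black → 60; brown ×10 → 600 Ω.
R2: orange, blue → 36; orange ×10^3 → 36000 Ω.
Series: 600 + 36000 = 36600 Ω.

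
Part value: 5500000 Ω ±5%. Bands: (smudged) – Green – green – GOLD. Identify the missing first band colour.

5500000 Ω = 55 × 10^5.
The first band gives digit 5 of the significand, and 5 is green.

green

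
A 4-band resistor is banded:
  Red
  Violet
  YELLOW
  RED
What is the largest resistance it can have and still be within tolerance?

Red → 2 (first significant figure)
Violet → 7 (second significant figure)
Yellow → ×10^4 multiplier
Red → ±2% tolerance
27 × 10000 = 270000 Ω
Largest = 270000 × (1 + 2/100) = 275400 Ω.

275400 Ω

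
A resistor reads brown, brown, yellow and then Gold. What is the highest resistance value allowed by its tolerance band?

115500 Ω

Brown → 1 (first significant figure)
Brown → 1 (second significant figure)
Yellow → ×10^4 multiplier
Gold → ±5% tolerance
11 × 10000 = 110000 Ω
Highest = 110000 × (1 + 5/100) = 115500 Ω.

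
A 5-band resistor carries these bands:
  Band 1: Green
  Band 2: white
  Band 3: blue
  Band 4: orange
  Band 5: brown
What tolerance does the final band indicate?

The last band, brown, is the tolerance band.
Brown corresponds to ±1%.

±1%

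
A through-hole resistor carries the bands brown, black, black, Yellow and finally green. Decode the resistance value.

Brown → 1 (first significant figure)
Black → 0 (second significant figure)
Black → 0 (third significant figure)
Yellow → ×10^4 multiplier
100 × 10000 = 1000000 Ω

1000000 Ω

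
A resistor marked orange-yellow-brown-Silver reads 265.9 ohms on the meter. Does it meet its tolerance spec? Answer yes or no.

no

Orange → 3 (first significant figure)
Yellow → 4 (second significant figure)
Brown → ×10 multiplier
Silver → ±10% tolerance
34 × 10 = 340 Ω
Allowed range: 306 Ω to 374 Ω.
265.9 ohms lies outside that range.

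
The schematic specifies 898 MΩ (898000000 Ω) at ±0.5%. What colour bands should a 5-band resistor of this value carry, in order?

898000000 Ω = 898 × 10^6.
8 → grey
9 → white
8 → grey
Multiplier 10^6 → blue.
±0.5% tolerance → green.

grey, white, grey, blue, green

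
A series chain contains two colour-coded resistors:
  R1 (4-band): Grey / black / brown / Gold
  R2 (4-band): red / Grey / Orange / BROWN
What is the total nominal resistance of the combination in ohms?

R1: grey, black → 80; brown ×10 → 800 Ω.
R2: red, grey → 28; orange ×10^3 → 28000 Ω.
Series: 800 + 28000 = 28800 Ω.

28800 Ω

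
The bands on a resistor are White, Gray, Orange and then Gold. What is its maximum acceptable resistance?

102900 Ω

White → 9 (first significant figure)
Grey → 8 (second significant figure)
Orange → ×10^3 multiplier
Gold → ±5% tolerance
98 × 1000 = 98000 Ω
Maximum = 98000 × (1 + 5/100) = 102900 Ω.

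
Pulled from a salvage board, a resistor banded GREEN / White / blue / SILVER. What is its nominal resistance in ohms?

59000000 Ω

Green → 5 (first significant figure)
White → 9 (second significant figure)
Blue → ×10^6 multiplier
59 × 1000000 = 59000000 Ω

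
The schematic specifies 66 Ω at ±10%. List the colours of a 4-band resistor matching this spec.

blue, blue, black, silver

66 Ω = 66 × 10^0.
6 → blue
6 → blue
Multiplier 10^0 → black.
±10% tolerance → silver.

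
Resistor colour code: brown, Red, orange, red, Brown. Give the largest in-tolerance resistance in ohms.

Brown → 1 (first significant figure)
Red → 2 (second significant figure)
Orange → 3 (third significant figure)
Red → ×10^2 multiplier
Brown → ±1% tolerance
123 × 100 = 12300 Ω
Largest = 12300 × (1 + 1/100) = 12423 Ω.

12423 Ω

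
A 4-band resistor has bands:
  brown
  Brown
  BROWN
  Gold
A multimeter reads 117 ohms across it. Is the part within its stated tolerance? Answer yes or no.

Brown → 1 (first significant figure)
Brown → 1 (second significant figure)
Brown → ×10 multiplier
Gold → ±5% tolerance
11 × 10 = 110 Ω
Allowed range: 104.5 Ω to 115.5 Ω.
117 ohms lies outside that range.

no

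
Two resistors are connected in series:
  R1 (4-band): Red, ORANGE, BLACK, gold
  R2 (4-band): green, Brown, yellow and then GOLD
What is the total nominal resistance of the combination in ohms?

R1: red, orange → 23; black ×1 → 23 Ω.
R2: green, brown → 51; yellow ×10^4 → 510000 Ω.
Series: 23 + 510000 = 510023 Ω.

510023 Ω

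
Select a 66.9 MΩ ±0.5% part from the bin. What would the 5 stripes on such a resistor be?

blue, blue, white, green, green

66900000 Ω = 669 × 10^5.
6 → blue
6 → blue
9 → white
Multiplier 10^5 → green.
±0.5% tolerance → green.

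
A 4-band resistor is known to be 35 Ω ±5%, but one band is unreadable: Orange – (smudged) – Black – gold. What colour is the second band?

35 Ω = 35 × 10^0.
The second band gives digit 5 of the significand, and 5 is green.

green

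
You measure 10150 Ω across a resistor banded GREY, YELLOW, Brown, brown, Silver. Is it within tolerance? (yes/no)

no

Grey → 8 (first significant figure)
Yellow → 4 (second significant figure)
Brown → 1 (third significant figure)
Brown → ×10 multiplier
Silver → ±10% tolerance
841 × 10 = 8410 Ω
Allowed range: 7569 Ω to 9251 Ω.
10150 Ω lies outside that range.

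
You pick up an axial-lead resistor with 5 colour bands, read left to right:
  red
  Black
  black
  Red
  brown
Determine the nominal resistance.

Red → 2 (first significant figure)
Black → 0 (second significant figure)
Black → 0 (third significant figure)
Red → ×10^2 multiplier
200 × 100 = 20000 Ω

20000 Ω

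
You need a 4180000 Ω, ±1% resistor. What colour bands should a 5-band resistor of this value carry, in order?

4180000 Ω = 418 × 10^4.
4 → yellow
1 → brown
8 → grey
Multiplier 10^4 → yellow.
±1% tolerance → brown.

yellow, brown, grey, yellow, brown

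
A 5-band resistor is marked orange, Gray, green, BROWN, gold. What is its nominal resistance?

3850 Ω

Orange → 3 (first significant figure)
Grey → 8 (second significant figure)
Green → 5 (third significant figure)
Brown → ×10 multiplier
385 × 10 = 3850 Ω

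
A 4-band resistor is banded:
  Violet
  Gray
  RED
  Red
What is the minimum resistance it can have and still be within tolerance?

Violet → 7 (first significant figure)
Grey → 8 (second significant figure)
Red → ×10^2 multiplier
Red → ±2% tolerance
78 × 100 = 7800 Ω
Minimum = 7800 × (1 − 2/100) = 7644 Ω.

7644 Ω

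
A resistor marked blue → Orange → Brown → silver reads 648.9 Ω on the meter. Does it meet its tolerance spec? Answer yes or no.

Blue → 6 (first significant figure)
Orange → 3 (second significant figure)
Brown → ×10 multiplier
Silver → ±10% tolerance
63 × 10 = 630 Ω
Allowed range: 567 Ω to 693 Ω.
648.9 Ω lies inside that range.

yes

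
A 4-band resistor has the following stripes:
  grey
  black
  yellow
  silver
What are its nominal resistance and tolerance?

Grey → 8 (first significant figure)
Black → 0 (second significant figure)
Yellow → ×10^4 multiplier
Silver → ±10% tolerance
80 × 10000 = 800000 Ω

800000 Ω ±10%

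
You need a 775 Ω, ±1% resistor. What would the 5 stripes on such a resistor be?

775 Ω = 775 × 10^0.
7 → violet
7 → violet
5 → green
Multiplier 10^0 → black.
±1% tolerance → brown.

violet, violet, green, black, brown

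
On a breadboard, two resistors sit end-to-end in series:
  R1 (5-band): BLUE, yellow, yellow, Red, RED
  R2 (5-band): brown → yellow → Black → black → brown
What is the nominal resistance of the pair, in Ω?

R1: blue, yellow, yellow → 644; red ×10^2 → 64400 Ω.
R2: brown, yellow, black → 140; black ×1 → 140 Ω.
Series: 64400 + 140 = 64540 Ω.

64540 Ω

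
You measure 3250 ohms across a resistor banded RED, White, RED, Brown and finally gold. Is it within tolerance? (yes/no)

no

Red → 2 (first significant figure)
White → 9 (second significant figure)
Red → 2 (third significant figure)
Brown → ×10 multiplier
Gold → ±5% tolerance
292 × 10 = 2920 Ω
Allowed range: 2774 Ω to 3066 Ω.
3250 ohms lies outside that range.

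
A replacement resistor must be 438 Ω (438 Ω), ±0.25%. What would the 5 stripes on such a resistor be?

438 Ω = 438 × 10^0.
4 → yellow
3 → orange
8 → grey
Multiplier 10^0 → black.
±0.25% tolerance → blue.

yellow, orange, grey, black, blue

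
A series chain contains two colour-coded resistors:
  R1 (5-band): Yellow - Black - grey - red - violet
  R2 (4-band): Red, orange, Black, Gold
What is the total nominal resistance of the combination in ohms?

R1: yellow, black, grey → 408; red ×10^2 → 40800 Ω.
R2: red, orange → 23; black ×1 → 23 Ω.
Series: 40800 + 23 = 40823 Ω.

40823 Ω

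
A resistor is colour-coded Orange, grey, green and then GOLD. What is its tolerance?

±5%

The last band, gold, is the tolerance band.
Gold corresponds to ±5%.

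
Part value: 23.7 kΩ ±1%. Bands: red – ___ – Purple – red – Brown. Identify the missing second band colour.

23700 Ω = 237 × 10^2.
The second band gives digit 3 of the significand, and 3 is orange.

orange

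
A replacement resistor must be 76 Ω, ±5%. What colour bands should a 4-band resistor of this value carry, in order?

76 Ω = 76 × 10^0.
7 → violet
6 → blue
Multiplier 10^0 → black.
±5% tolerance → gold.

violet, blue, black, gold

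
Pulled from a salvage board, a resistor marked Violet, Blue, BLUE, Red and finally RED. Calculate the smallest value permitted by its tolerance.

75068 Ω

Violet → 7 (first significant figure)
Blue → 6 (second significant figure)
Blue → 6 (third significant figure)
Red → ×10^2 multiplier
Red → ±2% tolerance
766 × 100 = 76600 Ω
Smallest = 76600 × (1 − 2/100) = 75068 Ω.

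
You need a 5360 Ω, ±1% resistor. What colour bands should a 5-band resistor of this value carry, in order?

5360 Ω = 536 × 10^1.
5 → green
3 → orange
6 → blue
Multiplier 10^1 → brown.
±1% tolerance → brown.

green, orange, blue, brown, brown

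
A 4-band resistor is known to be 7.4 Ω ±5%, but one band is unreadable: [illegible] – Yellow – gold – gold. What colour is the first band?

7.4 Ω = 74 × 10^-1.
The first band gives digit 7 of the significand, and 7 is violet.

violet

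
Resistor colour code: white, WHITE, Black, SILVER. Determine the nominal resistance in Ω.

99 Ω

White → 9 (first significant figure)
White → 9 (second significant figure)
Black → ×1 multiplier
99 × 1 = 99 Ω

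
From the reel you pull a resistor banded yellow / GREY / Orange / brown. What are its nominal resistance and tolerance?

48000 Ω ±1%

Yellow → 4 (first significant figure)
Grey → 8 (second significant figure)
Orange → ×10^3 multiplier
Brown → ±1% tolerance
48 × 1000 = 48000 Ω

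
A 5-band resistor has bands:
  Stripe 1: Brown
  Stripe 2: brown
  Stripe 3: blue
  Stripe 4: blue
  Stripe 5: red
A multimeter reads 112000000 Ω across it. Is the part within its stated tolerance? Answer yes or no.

Brown → 1 (first significant figure)
Brown → 1 (second significant figure)
Blue → 6 (third significant figure)
Blue → ×10^6 multiplier
Red → ±2% tolerance
116 × 1000000 = 116000000 Ω
Allowed range: 113680000 Ω to 118320000 Ω.
112000000 Ω lies outside that range.

no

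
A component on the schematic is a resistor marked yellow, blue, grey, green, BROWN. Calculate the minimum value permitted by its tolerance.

46332000 Ω

Yellow → 4 (first significant figure)
Blue → 6 (second significant figure)
Grey → 8 (third significant figure)
Green → ×10^5 multiplier
Brown → ±1% tolerance
468 × 100000 = 46800000 Ω
Minimum = 46800000 × (1 − 1/100) = 46332000 Ω.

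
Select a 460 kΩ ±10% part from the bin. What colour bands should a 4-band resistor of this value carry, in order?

yellow, blue, yellow, silver

460000 Ω = 46 × 10^4.
4 → yellow
6 → blue
Multiplier 10^4 → yellow.
±10% tolerance → silver.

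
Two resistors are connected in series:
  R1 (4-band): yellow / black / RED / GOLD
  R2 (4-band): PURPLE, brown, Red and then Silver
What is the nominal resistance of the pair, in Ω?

R1: yellow, black → 40; red ×10^2 → 4000 Ω.
R2: violet, brown → 71; red ×10^2 → 7100 Ω.
Series: 4000 + 7100 = 11100 Ω.

11100 Ω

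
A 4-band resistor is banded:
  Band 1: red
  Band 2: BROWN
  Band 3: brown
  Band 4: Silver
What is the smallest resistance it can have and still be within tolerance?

189 Ω

Red → 2 (first significant figure)
Brown → 1 (second significant figure)
Brown → ×10 multiplier
Silver → ±10% tolerance
21 × 10 = 210 Ω
Smallest = 210 × (1 − 10/100) = 189 Ω.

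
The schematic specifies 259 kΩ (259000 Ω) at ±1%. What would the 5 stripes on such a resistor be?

259000 Ω = 259 × 10^3.
2 → red
5 → green
9 → white
Multiplier 10^3 → orange.
±1% tolerance → brown.

red, green, white, orange, brown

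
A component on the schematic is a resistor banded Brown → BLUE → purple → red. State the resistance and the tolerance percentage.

Brown → 1 (first significant figure)
Blue → 6 (second significant figure)
Violet → ×10^7 multiplier
Red → ±2% tolerance
16 × 10000000 = 160000000 Ω

160000000 Ω ±2%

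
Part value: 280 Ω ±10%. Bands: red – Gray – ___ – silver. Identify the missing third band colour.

brown

280 Ω = 28 × 10^1.
The third band is the multiplier, 10^1, which is brown.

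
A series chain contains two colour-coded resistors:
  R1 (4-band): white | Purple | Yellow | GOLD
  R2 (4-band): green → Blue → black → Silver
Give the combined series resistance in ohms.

R1: white, violet → 97; yellow ×10^4 → 970000 Ω.
R2: green, blue → 56; black ×1 → 56 Ω.
Series: 970000 + 56 = 970056 Ω.

970056 Ω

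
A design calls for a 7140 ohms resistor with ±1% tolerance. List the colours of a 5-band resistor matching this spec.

7140 Ω = 714 × 10^1.
7 → violet
1 → brown
4 → yellow
Multiplier 10^1 → brown.
±1% tolerance → brown.

violet, brown, yellow, brown, brown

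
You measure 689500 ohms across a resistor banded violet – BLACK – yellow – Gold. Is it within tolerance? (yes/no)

Violet → 7 (first significant figure)
Black → 0 (second significant figure)
Yellow → ×10^4 multiplier
Gold → ±5% tolerance
70 × 10000 = 700000 Ω
Allowed range: 665000 Ω to 735000 Ω.
689500 ohms lies inside that range.

yes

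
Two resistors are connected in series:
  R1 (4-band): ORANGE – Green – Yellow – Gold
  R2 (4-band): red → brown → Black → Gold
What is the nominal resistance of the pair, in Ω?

R1: orange, green → 35; yellow ×10^4 → 350000 Ω.
R2: red, brown → 21; black ×1 → 21 Ω.
Series: 350000 + 21 = 350021 Ω.

350021 Ω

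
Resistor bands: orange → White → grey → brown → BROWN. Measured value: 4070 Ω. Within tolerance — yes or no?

no

Orange → 3 (first significant figure)
White → 9 (second significant figure)
Grey → 8 (third significant figure)
Brown → ×10 multiplier
Brown → ±1% tolerance
398 × 10 = 3980 Ω
Allowed range: 3940.2 Ω to 4019.8 Ω.
4070 Ω lies outside that range.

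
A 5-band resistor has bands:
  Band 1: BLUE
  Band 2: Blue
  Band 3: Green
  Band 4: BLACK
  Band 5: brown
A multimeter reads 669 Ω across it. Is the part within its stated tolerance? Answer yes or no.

Blue → 6 (first significant figure)
Blue → 6 (second significant figure)
Green → 5 (third significant figure)
Black → ×1 multiplier
Brown → ±1% tolerance
665 × 1 = 665 Ω
Allowed range: 658.35 Ω to 671.65 Ω.
669 Ω lies inside that range.

yes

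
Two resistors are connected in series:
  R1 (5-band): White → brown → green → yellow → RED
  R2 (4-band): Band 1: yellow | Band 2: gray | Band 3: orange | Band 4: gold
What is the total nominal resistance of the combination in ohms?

9198000 Ω

R1: white, brown, green → 915; yellow ×10^4 → 9150000 Ω.
R2: yellow, grey → 48; orange ×10^3 → 48000 Ω.
Series: 9150000 + 48000 = 9198000 Ω.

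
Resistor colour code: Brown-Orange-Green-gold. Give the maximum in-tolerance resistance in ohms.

1365000 Ω

Brown → 1 (first significant figure)
Orange → 3 (second significant figure)
Green → ×10^5 multiplier
Gold → ±5% tolerance
13 × 100000 = 1300000 Ω
Maximum = 1300000 × (1 + 5/100) = 1365000 Ω.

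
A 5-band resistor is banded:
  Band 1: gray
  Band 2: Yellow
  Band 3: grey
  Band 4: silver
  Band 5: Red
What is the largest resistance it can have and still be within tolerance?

8.6496 Ω

Grey → 8 (first significant figure)
Yellow → 4 (second significant figure)
Grey → 8 (third significant figure)
Silver → ×0.01 multiplier
Red → ±2% tolerance
848 × 0.01 = 8.48 Ω
Largest = 8.48 × (1 + 2/100) = 8.6496 Ω.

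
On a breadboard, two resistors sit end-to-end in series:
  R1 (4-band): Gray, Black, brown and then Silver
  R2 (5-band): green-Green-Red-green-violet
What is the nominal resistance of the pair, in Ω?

R1: grey, black → 80; brown ×10 → 800 Ω.
R2: green, green, red → 552; green ×10^5 → 55200000 Ω.
Series: 800 + 55200000 = 55200800 Ω.

55200800 Ω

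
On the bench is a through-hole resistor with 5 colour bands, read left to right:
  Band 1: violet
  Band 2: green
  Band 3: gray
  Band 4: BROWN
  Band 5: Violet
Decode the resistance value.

7580 Ω

Violet → 7 (first significant figure)
Green → 5 (second significant figure)
Grey → 8 (third significant figure)
Brown → ×10 multiplier
758 × 10 = 7580 Ω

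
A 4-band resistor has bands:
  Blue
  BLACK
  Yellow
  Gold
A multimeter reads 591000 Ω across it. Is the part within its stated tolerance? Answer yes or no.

Blue → 6 (first significant figure)
Black → 0 (second significant figure)
Yellow → ×10^4 multiplier
Gold → ±5% tolerance
60 × 10000 = 600000 Ω
Allowed range: 570000 Ω to 630000 Ω.
591000 Ω lies inside that range.

yes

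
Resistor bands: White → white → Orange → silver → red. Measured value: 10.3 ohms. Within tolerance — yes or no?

White → 9 (first significant figure)
White → 9 (second significant figure)
Orange → 3 (third significant figure)
Silver → ×0.01 multiplier
Red → ±2% tolerance
993 × 0.01 = 9.93 Ω
Allowed range: 9.7314 Ω to 10.1286 Ω.
10.3 ohms lies outside that range.

no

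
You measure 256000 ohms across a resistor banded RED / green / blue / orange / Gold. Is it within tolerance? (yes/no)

yes

Red → 2 (first significant figure)
Green → 5 (second significant figure)
Blue → 6 (third significant figure)
Orange → ×10^3 multiplier
Gold → ±5% tolerance
256 × 1000 = 256000 Ω
Allowed range: 243200 Ω to 268800 Ω.
256000 ohms lies inside that range.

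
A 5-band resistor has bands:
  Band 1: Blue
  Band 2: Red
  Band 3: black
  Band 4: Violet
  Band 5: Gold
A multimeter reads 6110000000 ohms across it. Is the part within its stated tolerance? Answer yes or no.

yes

Blue → 6 (first significant figure)
Red → 2 (second significant figure)
Black → 0 (third significant figure)
Violet → ×10^7 multiplier
Gold → ±5% tolerance
620 × 10000000 = 6200000000 Ω
Allowed range: 5890000000 Ω to 6510000000 Ω.
6110000000 ohms lies inside that range.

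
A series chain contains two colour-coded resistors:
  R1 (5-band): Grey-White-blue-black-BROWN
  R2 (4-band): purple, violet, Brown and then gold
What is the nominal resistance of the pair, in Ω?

1666 Ω

R1: grey, white, blue → 896; black ×1 → 896 Ω.
R2: violet, violet → 77; brown ×10 → 770 Ω.
Series: 896 + 770 = 1666 Ω.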